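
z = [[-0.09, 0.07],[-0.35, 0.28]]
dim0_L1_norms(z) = [0.44, 0.35]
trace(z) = 0.19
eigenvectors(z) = [[-0.63,-0.24],[-0.78,-0.97]]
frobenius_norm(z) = 0.46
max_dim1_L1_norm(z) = 0.63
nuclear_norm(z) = 0.46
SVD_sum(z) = [[-0.09, 0.07],  [-0.35, 0.28]] + [[-0.00, -0.0], [0.00, 0.00]]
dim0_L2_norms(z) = [0.36, 0.29]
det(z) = -0.00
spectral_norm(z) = 0.46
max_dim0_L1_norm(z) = 0.44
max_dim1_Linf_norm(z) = 0.35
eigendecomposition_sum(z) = [[-0.01, 0.00], [-0.01, 0.00]] + [[-0.08, 0.07],[-0.34, 0.28]]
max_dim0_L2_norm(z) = 0.36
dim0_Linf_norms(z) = [0.35, 0.28]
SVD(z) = [[-0.25, -0.97], [-0.97, 0.25]] @ diag([0.4624907665947257, 0.001513543730081385]) @ [[0.78, -0.62], [0.62, 0.78]]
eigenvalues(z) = [-0.0, 0.19]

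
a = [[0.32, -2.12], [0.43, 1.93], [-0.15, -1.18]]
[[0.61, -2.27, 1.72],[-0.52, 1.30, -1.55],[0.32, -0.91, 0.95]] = a @[[0.04, -1.06, 0.02], [-0.28, 0.91, -0.81]]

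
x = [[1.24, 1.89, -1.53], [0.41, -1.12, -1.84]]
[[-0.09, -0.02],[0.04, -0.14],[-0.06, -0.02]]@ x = [[-0.12, -0.15, 0.17], [-0.01, 0.23, 0.2], [-0.08, -0.09, 0.13]]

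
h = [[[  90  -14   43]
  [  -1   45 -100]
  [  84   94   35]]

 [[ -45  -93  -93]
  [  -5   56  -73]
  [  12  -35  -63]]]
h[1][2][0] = 12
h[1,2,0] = 12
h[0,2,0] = 84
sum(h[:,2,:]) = 127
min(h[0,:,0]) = -1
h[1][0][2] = -93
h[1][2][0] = 12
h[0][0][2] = 43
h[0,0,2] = 43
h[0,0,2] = 43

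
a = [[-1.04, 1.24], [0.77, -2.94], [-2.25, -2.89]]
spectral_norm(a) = 4.39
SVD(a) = [[0.22, 0.53], [-0.61, -0.58], [-0.76, 0.62]] @ diag([4.38514462146039, 2.4578052503965826]) @ [[0.23, 0.97], [-0.97, 0.23]]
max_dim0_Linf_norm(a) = 2.94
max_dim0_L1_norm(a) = 7.07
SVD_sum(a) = [[0.22, 0.94],[-0.62, -2.61],[-0.76, -3.24]] + [[-1.26, 0.3],[1.39, -0.33],[-1.49, 0.35]]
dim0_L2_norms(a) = [2.6, 4.31]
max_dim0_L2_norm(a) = 4.31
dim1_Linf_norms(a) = [1.24, 2.94, 2.89]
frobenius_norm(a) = 5.03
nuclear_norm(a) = 6.84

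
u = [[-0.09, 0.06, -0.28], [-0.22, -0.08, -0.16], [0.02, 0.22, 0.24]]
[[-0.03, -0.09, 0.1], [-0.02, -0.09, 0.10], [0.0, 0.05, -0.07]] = u @ [[0.07, 0.26, -0.26],[-0.07, -0.05, 0.03],[0.06, 0.24, -0.28]]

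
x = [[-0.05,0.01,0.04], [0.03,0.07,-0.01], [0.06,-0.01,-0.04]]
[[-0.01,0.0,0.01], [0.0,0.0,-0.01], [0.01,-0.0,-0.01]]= x@ [[0.17, -0.06, -0.15], [-0.02, 0.08, -0.01], [0.06, 0.01, 0.07]]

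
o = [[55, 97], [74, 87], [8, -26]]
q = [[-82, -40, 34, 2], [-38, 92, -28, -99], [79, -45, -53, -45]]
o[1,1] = 87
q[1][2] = -28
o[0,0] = 55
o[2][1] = -26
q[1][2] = -28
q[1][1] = 92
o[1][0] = 74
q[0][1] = -40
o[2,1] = -26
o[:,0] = [55, 74, 8]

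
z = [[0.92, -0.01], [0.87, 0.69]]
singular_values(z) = [1.36, 0.47]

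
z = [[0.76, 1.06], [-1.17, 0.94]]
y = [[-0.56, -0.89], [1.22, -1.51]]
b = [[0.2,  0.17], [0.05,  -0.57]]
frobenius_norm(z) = 1.99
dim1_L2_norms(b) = [0.26, 0.57]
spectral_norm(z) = 1.51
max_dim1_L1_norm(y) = 2.73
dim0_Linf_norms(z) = [1.17, 1.06]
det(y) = 1.93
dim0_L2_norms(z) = [1.4, 1.42]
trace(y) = -2.07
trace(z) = 1.70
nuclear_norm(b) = 0.80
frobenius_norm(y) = 2.21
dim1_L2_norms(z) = [1.3, 1.5]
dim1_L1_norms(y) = [1.45, 2.73]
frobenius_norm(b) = 0.63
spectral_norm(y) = 1.98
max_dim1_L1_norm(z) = 2.11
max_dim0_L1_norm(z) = 2.0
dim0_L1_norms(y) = [1.78, 2.4]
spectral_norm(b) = 0.59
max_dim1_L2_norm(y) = 1.94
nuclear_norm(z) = 2.80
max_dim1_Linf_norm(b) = 0.57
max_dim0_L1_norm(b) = 0.74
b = y + z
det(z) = 1.95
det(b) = -0.12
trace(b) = -0.37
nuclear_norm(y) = 2.96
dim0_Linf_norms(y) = [1.22, 1.51]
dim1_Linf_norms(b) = [0.2, 0.57]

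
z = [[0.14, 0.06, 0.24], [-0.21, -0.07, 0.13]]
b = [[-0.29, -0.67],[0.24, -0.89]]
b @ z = [[0.10, 0.03, -0.16], [0.22, 0.08, -0.06]]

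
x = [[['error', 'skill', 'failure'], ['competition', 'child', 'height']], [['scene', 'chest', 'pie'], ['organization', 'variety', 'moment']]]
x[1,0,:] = ['scene', 'chest', 'pie']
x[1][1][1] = 'variety'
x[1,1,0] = 'organization'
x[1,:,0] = ['scene', 'organization']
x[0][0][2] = 'failure'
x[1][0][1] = 'chest'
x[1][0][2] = 'pie'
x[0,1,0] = 'competition'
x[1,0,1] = 'chest'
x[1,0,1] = 'chest'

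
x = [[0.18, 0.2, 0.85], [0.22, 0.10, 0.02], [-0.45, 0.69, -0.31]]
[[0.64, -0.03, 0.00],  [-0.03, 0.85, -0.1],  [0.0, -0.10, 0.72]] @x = [[0.11, 0.12, 0.54], [0.23, 0.01, 0.02], [-0.35, 0.49, -0.23]]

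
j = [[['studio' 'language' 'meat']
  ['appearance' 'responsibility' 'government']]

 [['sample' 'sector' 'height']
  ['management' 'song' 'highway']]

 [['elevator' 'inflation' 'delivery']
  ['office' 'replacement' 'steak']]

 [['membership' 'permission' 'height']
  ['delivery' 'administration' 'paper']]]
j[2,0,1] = 'inflation'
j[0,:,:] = [['studio', 'language', 'meat'], ['appearance', 'responsibility', 'government']]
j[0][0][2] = 'meat'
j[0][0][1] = 'language'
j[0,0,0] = 'studio'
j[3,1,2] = 'paper'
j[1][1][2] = 'highway'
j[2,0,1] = 'inflation'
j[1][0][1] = 'sector'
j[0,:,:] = [['studio', 'language', 'meat'], ['appearance', 'responsibility', 'government']]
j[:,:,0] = [['studio', 'appearance'], ['sample', 'management'], ['elevator', 'office'], ['membership', 'delivery']]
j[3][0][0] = 'membership'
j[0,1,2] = 'government'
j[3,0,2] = 'height'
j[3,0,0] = 'membership'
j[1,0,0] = 'sample'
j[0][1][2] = 'government'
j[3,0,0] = 'membership'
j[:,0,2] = ['meat', 'height', 'delivery', 'height']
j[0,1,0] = 'appearance'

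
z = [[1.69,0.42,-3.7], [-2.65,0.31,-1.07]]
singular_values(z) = [4.09, 2.87]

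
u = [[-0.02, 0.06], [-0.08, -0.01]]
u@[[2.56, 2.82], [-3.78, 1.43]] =[[-0.28, 0.03],[-0.17, -0.24]]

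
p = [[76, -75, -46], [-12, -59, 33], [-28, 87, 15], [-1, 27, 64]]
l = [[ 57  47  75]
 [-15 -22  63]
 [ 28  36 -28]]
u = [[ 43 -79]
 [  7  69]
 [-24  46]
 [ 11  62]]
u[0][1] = -79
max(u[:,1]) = 69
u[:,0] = [43, 7, -24, 11]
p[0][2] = -46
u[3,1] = 62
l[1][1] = -22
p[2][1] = 87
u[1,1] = 69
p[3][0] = -1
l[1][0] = -15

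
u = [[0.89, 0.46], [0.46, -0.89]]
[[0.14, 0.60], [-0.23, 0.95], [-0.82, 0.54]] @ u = [[0.4, -0.47], [0.23, -0.95], [-0.48, -0.86]]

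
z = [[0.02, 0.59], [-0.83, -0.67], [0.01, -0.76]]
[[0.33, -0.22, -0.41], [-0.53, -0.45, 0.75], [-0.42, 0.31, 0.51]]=z @ [[0.19, 0.87, -0.35], [0.55, -0.40, -0.68]]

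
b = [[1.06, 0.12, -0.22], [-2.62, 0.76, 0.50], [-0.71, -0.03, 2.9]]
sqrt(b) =[[1.06, 0.06, -0.08],[-1.31, 0.92, 0.15],[-0.26, -0.01, 1.7]]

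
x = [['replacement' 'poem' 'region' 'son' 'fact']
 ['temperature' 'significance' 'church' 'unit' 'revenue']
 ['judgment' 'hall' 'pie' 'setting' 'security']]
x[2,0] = 'judgment'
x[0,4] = 'fact'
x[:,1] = ['poem', 'significance', 'hall']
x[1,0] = 'temperature'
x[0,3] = 'son'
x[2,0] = 'judgment'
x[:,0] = ['replacement', 'temperature', 'judgment']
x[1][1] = 'significance'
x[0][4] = 'fact'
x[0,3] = 'son'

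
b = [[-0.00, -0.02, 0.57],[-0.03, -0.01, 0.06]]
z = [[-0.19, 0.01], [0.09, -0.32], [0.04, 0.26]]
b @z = [[0.02,0.15], [0.01,0.02]]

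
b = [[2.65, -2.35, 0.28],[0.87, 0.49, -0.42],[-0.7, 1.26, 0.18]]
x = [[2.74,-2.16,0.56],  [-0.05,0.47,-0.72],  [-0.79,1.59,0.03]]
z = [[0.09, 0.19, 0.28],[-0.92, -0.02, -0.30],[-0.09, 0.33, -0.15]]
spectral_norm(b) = 3.81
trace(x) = 3.24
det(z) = -0.10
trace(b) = 3.32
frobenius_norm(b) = 3.99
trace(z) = -0.08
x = z + b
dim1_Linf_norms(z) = [0.28, 0.92, 0.33]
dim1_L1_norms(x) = [5.46, 1.24, 2.41]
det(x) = 2.11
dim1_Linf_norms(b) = [2.65, 0.87, 1.26]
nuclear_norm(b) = 5.32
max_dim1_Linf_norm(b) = 2.65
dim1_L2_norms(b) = [3.55, 1.08, 1.45]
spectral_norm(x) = 3.91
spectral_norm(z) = 0.99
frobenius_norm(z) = 1.09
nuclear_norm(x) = 5.38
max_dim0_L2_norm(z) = 0.93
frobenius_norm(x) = 4.05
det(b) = 1.72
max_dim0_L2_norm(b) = 2.88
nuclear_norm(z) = 1.63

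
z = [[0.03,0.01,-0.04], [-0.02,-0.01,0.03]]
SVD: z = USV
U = [[-0.81,  0.59], [0.59,  0.81]]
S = [0.06, 0.0]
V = [[-0.57, -0.22, 0.79], [0.58, -0.79, 0.2]]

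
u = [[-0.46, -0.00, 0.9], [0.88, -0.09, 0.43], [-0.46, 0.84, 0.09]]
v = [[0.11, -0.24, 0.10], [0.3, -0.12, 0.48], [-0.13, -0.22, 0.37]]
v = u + [[0.57,-0.24,-0.8],[-0.58,-0.03,0.05],[0.33,-1.06,0.28]]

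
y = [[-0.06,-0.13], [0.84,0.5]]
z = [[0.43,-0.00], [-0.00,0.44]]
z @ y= [[-0.03, -0.06], [0.37, 0.22]]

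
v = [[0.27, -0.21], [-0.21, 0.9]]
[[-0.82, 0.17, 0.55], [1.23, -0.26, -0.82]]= v @ [[-2.39, 0.49, 1.60], [0.81, -0.17, -0.54]]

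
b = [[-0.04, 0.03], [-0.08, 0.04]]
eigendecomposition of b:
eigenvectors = [[-0.43+0.30j, -0.43-0.30j],[-0.85+0.00j, (-0.85-0j)]]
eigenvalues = [0.03j, -0.03j]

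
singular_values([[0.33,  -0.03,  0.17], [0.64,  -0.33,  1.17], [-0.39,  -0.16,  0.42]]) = [1.42, 0.59, 0.0]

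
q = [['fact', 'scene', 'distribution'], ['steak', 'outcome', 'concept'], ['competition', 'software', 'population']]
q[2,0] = 'competition'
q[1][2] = 'concept'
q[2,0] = 'competition'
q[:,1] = ['scene', 'outcome', 'software']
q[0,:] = ['fact', 'scene', 'distribution']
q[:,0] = ['fact', 'steak', 'competition']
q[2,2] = 'population'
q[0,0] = 'fact'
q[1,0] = 'steak'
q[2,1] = 'software'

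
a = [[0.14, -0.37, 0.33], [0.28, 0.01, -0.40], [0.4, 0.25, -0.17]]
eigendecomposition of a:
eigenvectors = [[-0.81+0.00j, 0.03-0.39j, (0.03+0.39j)], [(0.01+0j), -0.72+0.00j, -0.72-0.00j], [-0.58+0.00j, (-0.36+0.45j), (-0.36-0.45j)]]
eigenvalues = [(0.38+0j), (-0.2+0.4j), (-0.2-0.4j)]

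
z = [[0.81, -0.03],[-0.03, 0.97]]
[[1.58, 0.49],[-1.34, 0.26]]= z@[[1.90, 0.62], [-1.32, 0.29]]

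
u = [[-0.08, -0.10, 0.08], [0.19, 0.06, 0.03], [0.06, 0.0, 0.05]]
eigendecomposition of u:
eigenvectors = [[(-0.3+0.39j), (-0.3-0.39j), -0.22+0.00j], [(0.82+0j), 0.82-0.00j, (0.74+0j)], [0.28+0.05j, (0.28-0.05j), (0.63+0j)]]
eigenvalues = [0.09j, -0.09j, (0.03+0j)]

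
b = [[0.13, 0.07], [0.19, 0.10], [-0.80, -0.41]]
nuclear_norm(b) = 0.94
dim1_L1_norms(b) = [0.2, 0.29, 1.21]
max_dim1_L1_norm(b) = 1.21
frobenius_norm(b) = 0.94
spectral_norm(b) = 0.94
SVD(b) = [[-0.16, -0.78], [-0.23, -0.57], [0.96, -0.26]] @ diag([0.9359415264262512, 0.0036686660926230695]) @ [[-0.89, -0.46], [0.46, -0.89]]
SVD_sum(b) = [[0.13,0.07], [0.19,0.1], [-0.80,-0.41]] + [[-0.0, 0.00], [-0.0, 0.0], [-0.0, 0.0]]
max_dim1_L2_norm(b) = 0.9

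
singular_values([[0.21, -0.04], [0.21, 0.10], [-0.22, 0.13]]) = [0.37, 0.16]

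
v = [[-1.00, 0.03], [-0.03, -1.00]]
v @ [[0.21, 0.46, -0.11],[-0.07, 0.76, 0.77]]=[[-0.21, -0.44, 0.13],[0.06, -0.77, -0.77]]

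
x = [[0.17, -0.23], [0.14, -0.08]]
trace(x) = 0.09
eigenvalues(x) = [(0.05+0.13j), (0.05-0.13j)]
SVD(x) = [[-0.88, -0.47], [-0.47, 0.88]] @ diag([0.32324763020246194, 0.05754102509073347]) @ [[-0.67,0.74],[0.74,0.67]]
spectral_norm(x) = 0.32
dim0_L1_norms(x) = [0.31, 0.31]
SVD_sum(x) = [[0.19, -0.21],[0.1, -0.11]] + [[-0.02, -0.02], [0.04, 0.03]]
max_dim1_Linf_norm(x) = 0.23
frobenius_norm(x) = 0.33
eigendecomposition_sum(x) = [[0.08+0.04j, (-0.12+0.04j)], [(0.07-0.02j), (-0.04+0.09j)]] + [[(0.08-0.04j), -0.12-0.04j], [(0.07+0.02j), (-0.04-0.09j)]]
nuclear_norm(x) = 0.38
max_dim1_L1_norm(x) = 0.4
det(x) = 0.02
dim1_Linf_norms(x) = [0.23, 0.14]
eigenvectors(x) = [[(0.79+0j), 0.79-0.00j], [(0.43-0.44j), 0.43+0.44j]]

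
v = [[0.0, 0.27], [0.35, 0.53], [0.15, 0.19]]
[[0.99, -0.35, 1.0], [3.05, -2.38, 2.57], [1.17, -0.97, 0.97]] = v @[[3.13, -4.81, 1.75], [3.68, -1.31, 3.70]]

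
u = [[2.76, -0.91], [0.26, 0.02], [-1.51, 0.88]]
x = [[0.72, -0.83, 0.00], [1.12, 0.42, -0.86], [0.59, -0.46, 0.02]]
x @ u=[[1.77, -0.67], [4.50, -1.77], [1.48, -0.53]]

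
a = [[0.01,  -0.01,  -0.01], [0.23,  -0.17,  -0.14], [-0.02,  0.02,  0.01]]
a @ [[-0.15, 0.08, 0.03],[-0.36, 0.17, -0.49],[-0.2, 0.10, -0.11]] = [[0.0, -0.0, 0.01],[0.05, -0.02, 0.11],[-0.01, 0.0, -0.01]]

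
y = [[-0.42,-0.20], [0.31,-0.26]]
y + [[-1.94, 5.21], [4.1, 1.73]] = [[-2.36,5.01],[4.41,1.47]]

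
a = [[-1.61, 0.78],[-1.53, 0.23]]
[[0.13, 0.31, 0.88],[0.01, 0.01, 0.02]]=a @ [[0.03,0.08,0.23],[0.23,0.56,1.6]]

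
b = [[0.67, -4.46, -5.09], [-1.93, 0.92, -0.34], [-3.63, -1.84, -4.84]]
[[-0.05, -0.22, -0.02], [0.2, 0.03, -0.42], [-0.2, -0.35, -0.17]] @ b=[[0.46, 0.06, 0.43],[1.6, -0.09, 1.0],[1.16, 0.88, 1.96]]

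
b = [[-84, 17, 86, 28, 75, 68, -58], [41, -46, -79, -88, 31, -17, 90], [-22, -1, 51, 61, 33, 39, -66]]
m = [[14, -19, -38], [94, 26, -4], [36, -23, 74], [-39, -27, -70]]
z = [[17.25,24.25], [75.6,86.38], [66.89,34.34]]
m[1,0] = 94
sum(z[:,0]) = 159.74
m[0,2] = -38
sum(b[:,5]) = 90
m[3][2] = -70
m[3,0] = -39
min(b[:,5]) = -17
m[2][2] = 74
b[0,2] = 86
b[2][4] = 33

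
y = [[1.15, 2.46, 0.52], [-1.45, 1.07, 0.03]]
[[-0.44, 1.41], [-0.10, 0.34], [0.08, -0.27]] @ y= [[-2.55, 0.43, -0.19], [-0.61, 0.12, -0.04], [0.48, -0.09, 0.03]]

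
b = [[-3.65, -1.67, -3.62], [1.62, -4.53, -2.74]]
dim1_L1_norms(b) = [8.94, 8.89]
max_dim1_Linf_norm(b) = 4.53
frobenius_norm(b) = 7.74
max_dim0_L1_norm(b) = 6.36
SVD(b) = [[-0.68, -0.73], [-0.73, 0.68]] @ diag([6.444186482352253, 4.282658120918421]) @ [[0.20,0.69,0.69], [0.88,-0.44,0.18]]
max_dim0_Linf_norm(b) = 4.53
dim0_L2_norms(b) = [3.99, 4.83, 4.54]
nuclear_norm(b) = 10.73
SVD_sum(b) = [[-0.9, -3.04, -3.07], [-0.96, -3.24, -3.26]] + [[-2.75, 1.37, -0.55], [2.58, -1.29, 0.52]]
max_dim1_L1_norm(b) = 8.94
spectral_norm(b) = 6.44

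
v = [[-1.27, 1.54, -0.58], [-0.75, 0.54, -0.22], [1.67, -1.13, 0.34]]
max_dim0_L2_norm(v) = 2.23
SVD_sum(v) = [[-1.49, 1.33, -0.47], [-0.69, 0.61, -0.21], [1.47, -1.31, 0.46]] + [[0.22, 0.21, -0.12], [-0.06, -0.06, 0.03], [0.20, 0.19, -0.1]] + [[0.00, 0.0, 0.00], [-0.0, -0.02, -0.04], [-0.0, -0.01, -0.01]]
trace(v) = -0.39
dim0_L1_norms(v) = [3.69, 3.21, 1.14]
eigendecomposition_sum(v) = [[-0.64+0.38j,(0.77+0.12j),-0.29-0.06j], [-0.38-0.03j,(0.29+0.28j),-0.10-0.11j], [0.83+0.23j,(-0.52-0.74j),0.19+0.29j]] + [[-0.64-0.38j, 0.77-0.12j, (-0.29+0.06j)], [(-0.38+0.03j), 0.29-0.28j, (-0.1+0.11j)], [(0.83-0.23j), (-0.52+0.74j), (0.19-0.29j)]] + [[0j, (-0+0j), (-0-0j)], [0.00+0.00j, (-0.03+0j), -0.01-0.00j], [0.01+0.00j, (-0.09+0j), -0.03-0.00j]]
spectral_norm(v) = 3.03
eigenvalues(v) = [(-0.16+0.95j), (-0.16-0.95j), (-0.06+0j)]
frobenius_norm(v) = 3.07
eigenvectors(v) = [[0.43-0.45j,(0.43+0.45j),(0.03+0j)], [0.31-0.06j,(0.31+0.06j),(0.37+0j)], [(-0.72+0j),(-0.72-0j),0.93+0.00j]]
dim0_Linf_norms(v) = [1.67, 1.54, 0.58]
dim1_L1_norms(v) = [3.39, 1.51, 3.14]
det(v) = -0.06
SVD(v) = [[-0.68, 0.73, -0.07], [-0.31, -0.19, 0.93], [0.67, 0.65, 0.36]] @ diag([3.0335551148303925, 0.4477197433519337, 0.043478692473982034]) @ [[0.73, -0.65, 0.23], [0.68, 0.64, -0.36], [-0.09, -0.42, -0.91]]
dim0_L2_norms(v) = [2.23, 1.98, 0.71]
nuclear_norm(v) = 3.52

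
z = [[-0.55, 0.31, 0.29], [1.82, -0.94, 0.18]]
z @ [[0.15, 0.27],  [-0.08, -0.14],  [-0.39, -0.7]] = [[-0.22,-0.39], [0.28,0.5]]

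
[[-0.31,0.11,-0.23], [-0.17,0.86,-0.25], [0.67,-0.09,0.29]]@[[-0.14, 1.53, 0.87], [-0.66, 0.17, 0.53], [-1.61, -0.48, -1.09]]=[[0.34, -0.35, 0.04], [-0.14, 0.01, 0.58], [-0.5, 0.87, 0.22]]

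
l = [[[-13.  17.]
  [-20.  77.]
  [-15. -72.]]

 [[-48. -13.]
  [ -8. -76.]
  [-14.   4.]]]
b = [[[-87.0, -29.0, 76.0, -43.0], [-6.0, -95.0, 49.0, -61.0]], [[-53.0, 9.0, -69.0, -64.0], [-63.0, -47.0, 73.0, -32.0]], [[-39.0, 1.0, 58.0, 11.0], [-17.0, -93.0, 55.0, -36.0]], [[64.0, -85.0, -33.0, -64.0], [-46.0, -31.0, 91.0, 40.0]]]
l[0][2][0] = -15.0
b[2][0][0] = -39.0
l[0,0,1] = 17.0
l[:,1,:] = [[-20.0, 77.0], [-8.0, -76.0]]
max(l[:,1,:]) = 77.0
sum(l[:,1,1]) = 1.0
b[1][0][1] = 9.0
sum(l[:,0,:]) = -57.0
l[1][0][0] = -48.0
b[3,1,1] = -31.0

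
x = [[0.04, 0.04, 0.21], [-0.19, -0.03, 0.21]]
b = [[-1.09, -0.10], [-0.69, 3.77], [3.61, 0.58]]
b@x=[[-0.02, -0.04, -0.25], [-0.74, -0.14, 0.65], [0.03, 0.13, 0.88]]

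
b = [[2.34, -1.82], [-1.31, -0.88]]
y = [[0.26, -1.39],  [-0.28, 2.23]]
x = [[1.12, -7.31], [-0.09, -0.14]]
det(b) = -4.44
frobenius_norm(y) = 2.66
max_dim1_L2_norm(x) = 7.4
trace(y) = 2.49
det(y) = 0.19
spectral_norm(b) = 3.02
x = b @ y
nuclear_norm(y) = 2.73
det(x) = -0.81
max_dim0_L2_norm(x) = 7.31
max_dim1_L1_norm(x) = 8.43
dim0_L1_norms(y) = [0.54, 3.62]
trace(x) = 0.98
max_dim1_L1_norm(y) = 2.51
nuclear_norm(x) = 7.51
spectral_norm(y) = 2.65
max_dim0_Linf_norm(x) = 7.31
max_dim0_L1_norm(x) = 7.45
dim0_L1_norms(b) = [3.65, 2.7]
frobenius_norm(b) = 3.36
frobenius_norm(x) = 7.40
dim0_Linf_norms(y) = [0.28, 2.23]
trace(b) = 1.46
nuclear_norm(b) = 4.49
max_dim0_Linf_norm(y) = 2.23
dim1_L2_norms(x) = [7.4, 0.17]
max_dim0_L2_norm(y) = 2.63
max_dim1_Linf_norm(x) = 7.31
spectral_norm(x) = 7.40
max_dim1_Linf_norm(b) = 2.34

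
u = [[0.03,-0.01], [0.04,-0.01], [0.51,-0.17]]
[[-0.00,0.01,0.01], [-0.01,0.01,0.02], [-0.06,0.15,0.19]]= u@[[-0.15, 0.37, 0.47],[-0.08, 0.22, 0.27]]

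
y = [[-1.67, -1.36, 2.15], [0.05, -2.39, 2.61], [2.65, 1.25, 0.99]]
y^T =[[-1.67, 0.05, 2.65],[-1.36, -2.39, 1.25],[2.15, 2.61, 0.99]]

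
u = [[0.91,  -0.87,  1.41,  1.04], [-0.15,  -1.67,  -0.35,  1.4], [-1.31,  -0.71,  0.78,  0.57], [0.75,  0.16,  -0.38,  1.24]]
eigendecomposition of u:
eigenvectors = [[0.14+0.00j, (-0.02-0.61j), (-0.02+0.61j), (0.33+0j)], [0.93+0.00j, (-0.08+0.26j), (-0.08-0.26j), (0.36+0j)], [(0.33+0j), 0.64+0.00j, 0.64-0.00j, (-0.22+0j)], [-0.04+0.00j, -0.21+0.31j, -0.21-0.31j, 0.85+0.00j]]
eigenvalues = [(-1.88+0j), (0.72+1.23j), (0.72-1.23j), (1.7+0j)]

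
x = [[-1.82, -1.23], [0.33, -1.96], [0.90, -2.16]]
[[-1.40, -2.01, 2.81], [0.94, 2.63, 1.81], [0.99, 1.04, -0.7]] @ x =[[4.41, -0.41], [0.79, -10.22], [-2.09, -1.74]]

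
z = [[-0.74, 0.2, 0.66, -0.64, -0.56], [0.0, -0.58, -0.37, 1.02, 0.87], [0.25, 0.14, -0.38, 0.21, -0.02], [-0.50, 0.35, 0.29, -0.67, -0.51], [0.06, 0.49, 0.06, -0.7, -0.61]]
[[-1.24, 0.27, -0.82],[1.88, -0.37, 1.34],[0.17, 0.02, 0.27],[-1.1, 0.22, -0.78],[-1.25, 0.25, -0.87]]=z@[[-0.14, -0.02, -0.24], [-0.32, -0.12, -0.78], [-0.47, -0.02, -0.67], [0.45, 0.09, 0.85], [1.22, -0.62, -0.26]]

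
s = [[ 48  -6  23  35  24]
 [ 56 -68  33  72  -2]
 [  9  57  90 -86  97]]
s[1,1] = -68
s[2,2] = 90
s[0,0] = 48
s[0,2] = 23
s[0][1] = -6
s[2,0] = 9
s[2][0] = 9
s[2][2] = 90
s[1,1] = -68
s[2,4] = 97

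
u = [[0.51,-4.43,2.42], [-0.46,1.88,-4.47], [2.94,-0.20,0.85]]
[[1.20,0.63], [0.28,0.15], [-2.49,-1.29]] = u@[[-0.83, -0.43],[-0.46, -0.24],[-0.17, -0.09]]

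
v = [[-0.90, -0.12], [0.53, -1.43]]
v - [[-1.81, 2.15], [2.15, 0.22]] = [[0.91, -2.27],[-1.62, -1.65]]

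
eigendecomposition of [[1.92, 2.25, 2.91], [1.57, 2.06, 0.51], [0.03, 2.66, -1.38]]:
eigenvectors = [[-0.79+0.00j, -0.72+0.00j, (-0.72-0j)], [-0.56+0.00j, 0.24+0.14j, (0.24-0.14j)], [(-0.26+0j), 0.52-0.37j, 0.52+0.37j]]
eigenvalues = [(4.49+0j), (-0.94+1.04j), (-0.94-1.04j)]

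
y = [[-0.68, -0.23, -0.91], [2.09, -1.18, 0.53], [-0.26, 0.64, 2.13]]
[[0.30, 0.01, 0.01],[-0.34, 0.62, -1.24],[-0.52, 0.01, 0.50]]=y @ [[-0.09, -0.05, -0.25], [0.01, -0.54, 0.62], [-0.26, 0.16, 0.02]]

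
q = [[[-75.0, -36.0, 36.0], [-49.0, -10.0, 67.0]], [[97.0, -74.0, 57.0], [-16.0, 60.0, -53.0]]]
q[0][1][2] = 67.0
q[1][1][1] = 60.0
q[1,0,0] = 97.0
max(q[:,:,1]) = 60.0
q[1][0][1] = -74.0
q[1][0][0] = 97.0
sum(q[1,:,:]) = 71.0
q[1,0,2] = 57.0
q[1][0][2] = 57.0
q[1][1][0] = -16.0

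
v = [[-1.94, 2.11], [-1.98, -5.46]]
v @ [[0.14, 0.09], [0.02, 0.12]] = [[-0.23,0.08],[-0.39,-0.83]]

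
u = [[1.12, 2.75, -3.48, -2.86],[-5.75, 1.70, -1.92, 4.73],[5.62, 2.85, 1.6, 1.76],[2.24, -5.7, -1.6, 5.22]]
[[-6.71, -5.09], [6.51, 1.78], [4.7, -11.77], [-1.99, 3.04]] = u@[[-0.40, -1.24],  [0.86, -1.53],  [1.5, 0.25],  [1.19, -0.48]]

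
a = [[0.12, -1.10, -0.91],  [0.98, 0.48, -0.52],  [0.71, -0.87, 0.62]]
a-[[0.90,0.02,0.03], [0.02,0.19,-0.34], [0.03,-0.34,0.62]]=[[-0.78, -1.12, -0.94], [0.96, 0.29, -0.18], [0.68, -0.53, 0.00]]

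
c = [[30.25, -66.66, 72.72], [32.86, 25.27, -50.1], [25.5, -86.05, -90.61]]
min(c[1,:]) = -50.1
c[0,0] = 30.25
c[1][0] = 32.86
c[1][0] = 32.86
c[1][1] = 25.27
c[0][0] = 30.25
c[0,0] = 30.25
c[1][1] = 25.27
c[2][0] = 25.5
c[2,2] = -90.61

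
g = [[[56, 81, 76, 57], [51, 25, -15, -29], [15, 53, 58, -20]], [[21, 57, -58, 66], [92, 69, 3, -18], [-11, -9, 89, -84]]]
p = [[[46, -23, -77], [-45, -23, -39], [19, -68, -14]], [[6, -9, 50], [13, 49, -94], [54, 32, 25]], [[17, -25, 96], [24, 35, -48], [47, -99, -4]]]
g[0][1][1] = 25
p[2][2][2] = -4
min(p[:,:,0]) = -45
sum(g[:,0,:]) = 356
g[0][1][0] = 51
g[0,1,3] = -29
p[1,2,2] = 25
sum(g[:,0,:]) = 356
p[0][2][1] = -68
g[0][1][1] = 25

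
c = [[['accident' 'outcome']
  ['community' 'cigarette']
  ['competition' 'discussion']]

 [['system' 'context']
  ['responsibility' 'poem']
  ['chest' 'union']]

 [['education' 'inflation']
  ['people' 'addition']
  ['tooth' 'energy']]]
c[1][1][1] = 'poem'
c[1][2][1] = 'union'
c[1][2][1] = 'union'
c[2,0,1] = 'inflation'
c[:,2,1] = ['discussion', 'union', 'energy']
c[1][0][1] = 'context'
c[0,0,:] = ['accident', 'outcome']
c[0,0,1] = 'outcome'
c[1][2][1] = 'union'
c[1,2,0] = 'chest'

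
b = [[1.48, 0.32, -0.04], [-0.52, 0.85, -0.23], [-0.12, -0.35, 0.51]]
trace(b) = 2.84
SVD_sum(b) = [[1.49, 0.08, -0.01], [-0.47, -0.02, 0.0], [-0.14, -0.01, 0.0]] + [[-0.01, 0.21, -0.1], [-0.04, 0.8, -0.38], [0.03, -0.48, 0.23]] + [[-0.0, 0.04, 0.07], [-0.00, 0.07, 0.15], [-0.00, 0.13, 0.28]]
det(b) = 0.60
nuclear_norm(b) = 3.00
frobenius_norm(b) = 1.93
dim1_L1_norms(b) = [1.84, 1.6, 0.98]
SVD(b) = [[-0.95,-0.22,0.23], [0.30,-0.84,0.45], [0.09,0.5,0.86]] @ diag([1.5744582816576576, 1.0617954752402747, 0.3617616453949994]) @ [[-1.0,-0.05,0.01], [0.05,-0.90,0.43], [-0.01,0.43,0.90]]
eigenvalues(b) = [(1.23+0.28j), (1.23-0.28j), (0.38+0j)]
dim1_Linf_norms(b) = [1.48, 0.85, 0.51]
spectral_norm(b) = 1.57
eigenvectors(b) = [[(-0.43-0.47j), -0.43+0.47j, -0.07+0.00j], [(0.72+0j), 0.72-0.00j, (0.37+0j)], [-0.22+0.16j, (-0.22-0.16j), (0.93+0j)]]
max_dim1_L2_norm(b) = 1.51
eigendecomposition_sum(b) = [[0.74-0.35j, 0.17-0.63j, (-0.01+0.22j)], [(-0.28+0.89j), (0.39+0.62j), (-0.18-0.18j)], [-0.12-0.33j, -0.26-0.10j, 0.09+0.01j]] + [[0.74+0.35j, 0.17+0.63j, -0.01-0.22j], [(-0.28-0.89j), (0.39-0.62j), (-0.18+0.18j)], [-0.12+0.33j, (-0.26+0.1j), (0.09-0.01j)]] + [[-0.01+0.00j, -0.01+0.00j, -0.03-0.00j], [(0.05-0j), 0.07-0.00j, 0.13+0.00j], [0.11-0.00j, 0.16-0.00j, (0.32+0j)]]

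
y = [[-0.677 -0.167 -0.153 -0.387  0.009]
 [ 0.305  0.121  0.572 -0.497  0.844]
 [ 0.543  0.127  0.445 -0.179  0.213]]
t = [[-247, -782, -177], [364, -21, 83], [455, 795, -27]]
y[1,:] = [0.305, 0.121, 0.572, -0.497, 0.844]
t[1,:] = [364, -21, 83]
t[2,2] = -27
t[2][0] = 455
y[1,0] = 0.305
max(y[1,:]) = 0.844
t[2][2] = -27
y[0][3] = -0.387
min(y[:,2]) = -0.153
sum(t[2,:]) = 1223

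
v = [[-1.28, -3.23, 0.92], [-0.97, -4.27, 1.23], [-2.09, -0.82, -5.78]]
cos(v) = [[0.77, 0.68, -1.14], [-0.19, 1.68, -1.4], [1.2, 1.98, 2.35]]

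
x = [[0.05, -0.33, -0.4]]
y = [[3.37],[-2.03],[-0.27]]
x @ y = [[0.95]]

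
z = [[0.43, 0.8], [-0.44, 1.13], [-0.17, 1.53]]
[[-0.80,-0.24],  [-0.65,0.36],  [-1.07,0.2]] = z @[[-0.46, -0.66],[-0.75, 0.06]]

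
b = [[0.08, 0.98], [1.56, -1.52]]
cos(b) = [[0.43, 0.44], [0.70, -0.28]]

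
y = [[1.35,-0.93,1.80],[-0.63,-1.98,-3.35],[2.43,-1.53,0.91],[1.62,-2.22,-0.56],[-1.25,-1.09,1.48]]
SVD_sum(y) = [[0.98, 0.06, 1.95], [-1.49, -0.09, -2.97], [0.84, 0.05, 1.66], [0.08, 0.0, 0.15], [0.33, 0.02, 0.65]] + [[0.58, -0.8, -0.27], [1.17, -1.61, -0.54], [1.33, -1.82, -0.61], [1.59, -2.18, -0.73], [-0.14, 0.19, 0.06]] + [[-0.21, -0.19, 0.11],[-0.31, -0.28, 0.16],[0.27, 0.24, -0.14],[-0.04, -0.04, 0.02],[-1.44, -1.3, 0.76]]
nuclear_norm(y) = 10.97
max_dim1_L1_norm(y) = 5.96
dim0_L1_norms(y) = [7.28, 7.75, 8.1]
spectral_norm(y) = 4.46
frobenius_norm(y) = 6.58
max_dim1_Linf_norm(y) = 3.35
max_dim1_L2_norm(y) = 3.94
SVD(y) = [[0.49,-0.24,0.14], [-0.75,-0.48,0.2], [0.42,-0.54,-0.18], [0.04,-0.65,0.03], [0.16,0.06,0.95]] @ diag([4.460858802279126, 4.319145293586584, 2.1895713459528365]) @ [[0.45, 0.03, 0.89], [-0.57, 0.78, 0.26], [-0.69, -0.62, 0.37]]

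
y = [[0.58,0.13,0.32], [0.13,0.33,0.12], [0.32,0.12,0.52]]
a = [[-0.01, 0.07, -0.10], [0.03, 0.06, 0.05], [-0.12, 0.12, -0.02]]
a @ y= [[-0.03,0.01,-0.05],[0.04,0.03,0.04],[-0.06,0.02,-0.03]]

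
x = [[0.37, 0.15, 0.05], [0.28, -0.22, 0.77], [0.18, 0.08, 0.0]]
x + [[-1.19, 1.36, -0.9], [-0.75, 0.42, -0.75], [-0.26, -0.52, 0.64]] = [[-0.82, 1.51, -0.85], [-0.47, 0.2, 0.02], [-0.08, -0.44, 0.64]]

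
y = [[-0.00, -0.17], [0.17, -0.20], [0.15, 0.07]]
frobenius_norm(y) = 0.35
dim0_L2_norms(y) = [0.23, 0.27]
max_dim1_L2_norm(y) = 0.26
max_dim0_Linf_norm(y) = 0.2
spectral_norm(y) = 0.30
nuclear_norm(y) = 0.49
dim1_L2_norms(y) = [0.17, 0.26, 0.17]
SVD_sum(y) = [[0.08,  -0.12], [0.14,  -0.22], [0.01,  -0.02]] + [[-0.08, -0.05], [0.03, 0.02], [0.14, 0.09]]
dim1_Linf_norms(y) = [0.17, 0.2, 0.15]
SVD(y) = [[-0.48,0.47], [-0.87,-0.19], [-0.07,-0.86]] @ diag([0.29771207518817744, 0.1912263587666433]) @ [[-0.53, 0.85], [-0.85, -0.53]]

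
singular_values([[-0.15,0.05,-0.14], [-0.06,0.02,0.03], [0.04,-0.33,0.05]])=[0.35, 0.18, 0.06]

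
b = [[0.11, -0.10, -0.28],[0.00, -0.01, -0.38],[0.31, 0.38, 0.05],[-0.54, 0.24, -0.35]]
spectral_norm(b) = 0.74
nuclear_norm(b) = 1.64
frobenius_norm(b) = 0.98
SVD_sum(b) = [[-0.07, 0.01, -0.06],[-0.18, 0.03, -0.16],[0.17, -0.03, 0.14],[-0.5, 0.07, -0.43]] + [[0.03, 0.05, -0.02], [0.05, 0.10, -0.04], [0.18, 0.36, -0.15], [0.04, 0.08, -0.03]] + [[0.15, -0.16, -0.20],  [0.13, -0.14, -0.18],  [-0.04, 0.04, 0.05],  [-0.08, 0.09, 0.11]]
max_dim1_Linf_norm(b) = 0.54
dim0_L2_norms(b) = [0.63, 0.46, 0.59]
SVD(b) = [[0.12,0.13,-0.68], [0.33,0.26,-0.6], [-0.30,0.94,0.18], [0.89,0.20,0.38]] @ diag([0.7442286119554261, 0.4627849912866187, 0.43778285140780065]) @ [[-0.75, 0.11, -0.65], [0.42, 0.84, -0.34], [-0.51, 0.53, 0.68]]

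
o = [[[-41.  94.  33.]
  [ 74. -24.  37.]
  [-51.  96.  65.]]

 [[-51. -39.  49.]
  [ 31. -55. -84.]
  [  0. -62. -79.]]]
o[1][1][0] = 31.0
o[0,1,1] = -24.0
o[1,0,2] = 49.0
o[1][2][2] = -79.0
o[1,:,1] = [-39.0, -55.0, -62.0]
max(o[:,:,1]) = 96.0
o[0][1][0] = 74.0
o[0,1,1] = -24.0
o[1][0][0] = -51.0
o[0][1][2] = 37.0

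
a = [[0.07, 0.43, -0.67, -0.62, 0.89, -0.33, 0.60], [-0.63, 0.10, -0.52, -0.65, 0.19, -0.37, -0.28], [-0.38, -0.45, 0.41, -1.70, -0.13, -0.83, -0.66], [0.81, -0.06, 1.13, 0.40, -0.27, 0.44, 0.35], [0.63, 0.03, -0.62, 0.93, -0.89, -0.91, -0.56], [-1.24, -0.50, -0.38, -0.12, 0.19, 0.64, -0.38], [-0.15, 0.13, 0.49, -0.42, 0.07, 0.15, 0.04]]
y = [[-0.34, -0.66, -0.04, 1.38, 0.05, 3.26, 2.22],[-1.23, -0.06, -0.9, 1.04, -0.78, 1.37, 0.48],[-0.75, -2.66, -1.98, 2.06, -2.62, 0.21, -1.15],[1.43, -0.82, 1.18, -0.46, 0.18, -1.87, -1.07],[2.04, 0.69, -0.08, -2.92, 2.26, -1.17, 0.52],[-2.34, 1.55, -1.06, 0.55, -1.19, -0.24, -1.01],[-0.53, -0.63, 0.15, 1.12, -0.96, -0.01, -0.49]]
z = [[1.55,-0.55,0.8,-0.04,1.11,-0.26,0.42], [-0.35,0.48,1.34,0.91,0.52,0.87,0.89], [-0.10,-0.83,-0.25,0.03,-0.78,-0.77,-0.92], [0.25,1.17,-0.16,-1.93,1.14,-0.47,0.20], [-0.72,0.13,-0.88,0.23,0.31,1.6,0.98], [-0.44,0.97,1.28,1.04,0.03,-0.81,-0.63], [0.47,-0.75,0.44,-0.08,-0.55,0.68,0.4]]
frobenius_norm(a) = 4.16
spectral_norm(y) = 7.20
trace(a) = 0.77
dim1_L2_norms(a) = [1.51, 1.16, 2.13, 1.58, 1.89, 1.59, 0.7]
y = a @ z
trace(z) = -0.25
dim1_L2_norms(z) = [2.2, 2.19, 1.68, 2.6, 2.23, 2.22, 1.38]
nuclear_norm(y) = 17.75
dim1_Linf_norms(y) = [3.26, 1.37, 2.66, 1.87, 2.92, 2.34, 1.12]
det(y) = 0.00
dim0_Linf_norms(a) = [1.24, 0.5, 1.13, 1.7, 0.89, 0.91, 0.66]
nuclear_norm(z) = 12.25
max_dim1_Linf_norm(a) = 1.7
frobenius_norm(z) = 5.56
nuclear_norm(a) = 8.48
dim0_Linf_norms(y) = [2.34, 2.66, 1.98, 2.92, 2.62, 3.26, 2.22]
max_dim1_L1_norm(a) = 4.57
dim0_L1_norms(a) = [3.91, 1.7, 4.22, 4.84, 2.63, 3.67, 2.87]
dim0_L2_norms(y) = [3.76, 3.39, 2.7, 4.19, 3.87, 4.18, 3.03]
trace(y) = -1.31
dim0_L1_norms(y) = [8.66, 7.07, 5.39, 9.53, 8.04, 8.13, 6.94]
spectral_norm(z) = 2.96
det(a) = -0.00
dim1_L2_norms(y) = [4.24, 2.47, 4.9, 3.0, 4.46, 3.43, 1.77]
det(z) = -1.62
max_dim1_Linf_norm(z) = 1.93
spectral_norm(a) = 2.69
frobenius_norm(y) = 9.59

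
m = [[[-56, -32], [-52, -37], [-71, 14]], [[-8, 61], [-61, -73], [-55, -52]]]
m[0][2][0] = -71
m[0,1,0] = -52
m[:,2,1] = [14, -52]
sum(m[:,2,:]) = -164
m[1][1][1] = -73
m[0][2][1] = 14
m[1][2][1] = -52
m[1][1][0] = -61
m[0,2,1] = 14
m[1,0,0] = -8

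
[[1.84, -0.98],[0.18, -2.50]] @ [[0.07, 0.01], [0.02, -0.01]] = [[0.11, 0.03],  [-0.04, 0.03]]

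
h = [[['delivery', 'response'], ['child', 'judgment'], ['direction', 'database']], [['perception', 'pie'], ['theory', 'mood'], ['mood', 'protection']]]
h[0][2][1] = 'database'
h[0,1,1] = 'judgment'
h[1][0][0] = 'perception'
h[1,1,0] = 'theory'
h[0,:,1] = ['response', 'judgment', 'database']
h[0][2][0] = 'direction'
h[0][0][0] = 'delivery'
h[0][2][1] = 'database'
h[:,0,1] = ['response', 'pie']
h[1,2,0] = 'mood'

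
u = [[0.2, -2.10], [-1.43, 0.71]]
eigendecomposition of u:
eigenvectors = [[-0.81, 0.72],[-0.58, -0.69]]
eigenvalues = [-1.3, 2.21]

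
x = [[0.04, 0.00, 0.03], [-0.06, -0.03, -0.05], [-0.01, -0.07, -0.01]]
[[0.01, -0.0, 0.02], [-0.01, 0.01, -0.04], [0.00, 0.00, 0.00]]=x@[[0.08, -0.04, 0.2], [-0.04, 0.02, -0.11], [0.20, -0.11, 0.55]]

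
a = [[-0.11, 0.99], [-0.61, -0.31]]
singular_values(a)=[1.04, 0.61]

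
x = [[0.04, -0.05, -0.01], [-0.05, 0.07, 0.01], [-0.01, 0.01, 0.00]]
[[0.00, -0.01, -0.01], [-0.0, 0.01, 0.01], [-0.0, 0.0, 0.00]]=x@ [[0.16, -0.09, -0.1], [0.11, 0.12, 0.06], [-0.01, -0.06, -0.03]]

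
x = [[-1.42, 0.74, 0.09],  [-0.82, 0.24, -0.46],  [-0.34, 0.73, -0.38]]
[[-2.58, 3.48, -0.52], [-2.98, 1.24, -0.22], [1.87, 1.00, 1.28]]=x @[[4.60, -1.81, 1.31], [5.22, 1.10, 1.91], [1.00, 1.11, -0.86]]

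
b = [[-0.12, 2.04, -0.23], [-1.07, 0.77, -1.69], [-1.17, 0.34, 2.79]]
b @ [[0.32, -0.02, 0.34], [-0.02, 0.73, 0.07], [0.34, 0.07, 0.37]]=[[-0.16, 1.48, 0.02], [-0.93, 0.47, -0.94], [0.57, 0.47, 0.66]]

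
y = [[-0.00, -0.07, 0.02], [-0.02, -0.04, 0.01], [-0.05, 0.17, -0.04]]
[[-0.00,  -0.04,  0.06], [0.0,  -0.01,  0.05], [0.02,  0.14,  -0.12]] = y @ [[-0.28, -0.84, -0.61], [-0.22, 0.58, -0.78], [-0.98, 0.08, 0.33]]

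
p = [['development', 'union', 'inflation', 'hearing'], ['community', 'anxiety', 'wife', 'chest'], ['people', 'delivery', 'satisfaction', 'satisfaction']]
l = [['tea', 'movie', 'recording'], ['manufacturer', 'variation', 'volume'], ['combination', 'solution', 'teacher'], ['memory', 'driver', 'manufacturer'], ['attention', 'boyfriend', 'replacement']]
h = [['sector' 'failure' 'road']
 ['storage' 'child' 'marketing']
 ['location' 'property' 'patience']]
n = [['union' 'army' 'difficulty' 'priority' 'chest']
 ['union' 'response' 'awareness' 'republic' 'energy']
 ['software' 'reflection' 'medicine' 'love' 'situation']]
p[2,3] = 'satisfaction'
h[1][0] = 'storage'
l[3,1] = 'driver'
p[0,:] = ['development', 'union', 'inflation', 'hearing']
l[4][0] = 'attention'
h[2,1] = 'property'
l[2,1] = 'solution'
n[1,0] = 'union'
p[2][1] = 'delivery'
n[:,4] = ['chest', 'energy', 'situation']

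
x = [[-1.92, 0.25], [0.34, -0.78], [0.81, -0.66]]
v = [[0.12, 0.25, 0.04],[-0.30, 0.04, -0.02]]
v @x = [[-0.11, -0.19], [0.57, -0.09]]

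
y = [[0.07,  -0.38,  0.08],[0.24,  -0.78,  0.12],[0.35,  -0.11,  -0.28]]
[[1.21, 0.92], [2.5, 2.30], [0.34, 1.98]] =y @ [[0.47, 3.36], [-2.98, -2.22], [0.53, -1.99]]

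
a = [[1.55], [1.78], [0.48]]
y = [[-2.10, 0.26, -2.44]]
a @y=[[-3.26, 0.4, -3.78],[-3.74, 0.46, -4.34],[-1.01, 0.12, -1.17]]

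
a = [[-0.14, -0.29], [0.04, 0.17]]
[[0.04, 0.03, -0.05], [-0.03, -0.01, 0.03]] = a @ [[-0.03,  -0.03,  0.08], [-0.14,  -0.08,  0.13]]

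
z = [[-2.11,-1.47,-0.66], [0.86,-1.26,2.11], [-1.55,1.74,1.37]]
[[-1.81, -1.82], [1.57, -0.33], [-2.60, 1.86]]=z @ [[1.17, 0.12], [-0.45, 0.91], [-0.00, 0.34]]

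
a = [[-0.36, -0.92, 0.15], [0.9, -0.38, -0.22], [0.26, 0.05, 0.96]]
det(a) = 1.00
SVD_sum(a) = [[-0.56,-0.14,0.14], [0.76,0.19,-0.19], [0.03,0.01,-0.01]] + [[0.21,  -0.42,  0.39],[0.14,  -0.29,  0.27],[0.23,  -0.46,  0.43]] + [[-0.01, -0.36, -0.38],[-0.00, -0.28, -0.3],[0.01, 0.5, 0.54]]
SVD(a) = [[-0.59, -0.61, -0.53], [0.81, -0.43, -0.41], [0.03, -0.67, 0.74]] @ diag([1.0041747278198814, 0.9990738553264938, 0.9932192847558503]) @ [[0.94, 0.24, -0.24], [-0.34, 0.69, -0.64], [0.01, 0.68, 0.73]]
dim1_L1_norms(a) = [1.43, 1.5, 1.27]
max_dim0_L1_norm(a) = 1.52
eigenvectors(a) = [[(-0-0.7j), -0.00+0.70j, (0.15+0j)], [(-0.71+0j), -0.71-0.00j, -0.06+0.00j], [-0.04+0.10j, -0.04-0.10j, 0.99+0.00j]]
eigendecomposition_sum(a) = [[-0.19+0.45j, -0.46-0.19j, 0.00-0.08j], [0.45+0.20j, -0.19+0.46j, -0.08-0.00j], [0.06-0.05j, (0.06+0.06j), -0.01+0.01j]] + [[-0.19-0.45j, -0.46+0.19j, 0.00+0.08j], [(0.45-0.2j), -0.19-0.46j, (-0.08+0j)], [(0.06+0.05j), (0.06-0.06j), -0.01-0.01j]] + [[0.02+0.00j,(-0.01-0j),0.15+0.00j], [(-0.01-0j),0j,-0.06-0.00j], [0.15+0.00j,-0.06-0.00j,0.97+0.00j]]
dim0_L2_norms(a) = [1.0, 1.0, 1.0]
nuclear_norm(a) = 3.00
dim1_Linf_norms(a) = [0.92, 0.9, 0.96]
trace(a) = 0.22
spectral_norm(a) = 1.00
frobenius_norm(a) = 1.73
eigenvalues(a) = [(-0.39+0.92j), (-0.39-0.92j), (1+0j)]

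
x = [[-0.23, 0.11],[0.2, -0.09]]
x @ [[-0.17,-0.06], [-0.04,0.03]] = [[0.03, 0.02], [-0.03, -0.01]]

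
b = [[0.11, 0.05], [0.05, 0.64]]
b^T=[[0.11,0.05],  [0.05,0.64]]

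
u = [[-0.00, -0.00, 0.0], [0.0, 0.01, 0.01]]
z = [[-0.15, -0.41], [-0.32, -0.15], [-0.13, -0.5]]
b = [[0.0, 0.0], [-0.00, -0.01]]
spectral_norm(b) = 0.01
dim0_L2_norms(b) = [0.0, 0.01]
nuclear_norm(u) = 0.01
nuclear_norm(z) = 0.97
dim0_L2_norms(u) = [0.0, 0.01, 0.01]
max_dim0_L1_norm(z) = 1.06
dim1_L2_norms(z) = [0.44, 0.35, 0.52]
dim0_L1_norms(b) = [0.0, 0.01]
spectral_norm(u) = 0.01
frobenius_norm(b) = 0.01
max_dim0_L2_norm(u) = 0.01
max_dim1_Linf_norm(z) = 0.5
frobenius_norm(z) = 0.76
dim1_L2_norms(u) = [0.0, 0.01]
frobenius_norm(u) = 0.01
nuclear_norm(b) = 0.01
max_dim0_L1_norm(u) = 0.01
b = u @ z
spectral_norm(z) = 0.72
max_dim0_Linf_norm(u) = 0.01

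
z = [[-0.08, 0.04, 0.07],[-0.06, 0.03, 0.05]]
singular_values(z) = [0.14, 0.0]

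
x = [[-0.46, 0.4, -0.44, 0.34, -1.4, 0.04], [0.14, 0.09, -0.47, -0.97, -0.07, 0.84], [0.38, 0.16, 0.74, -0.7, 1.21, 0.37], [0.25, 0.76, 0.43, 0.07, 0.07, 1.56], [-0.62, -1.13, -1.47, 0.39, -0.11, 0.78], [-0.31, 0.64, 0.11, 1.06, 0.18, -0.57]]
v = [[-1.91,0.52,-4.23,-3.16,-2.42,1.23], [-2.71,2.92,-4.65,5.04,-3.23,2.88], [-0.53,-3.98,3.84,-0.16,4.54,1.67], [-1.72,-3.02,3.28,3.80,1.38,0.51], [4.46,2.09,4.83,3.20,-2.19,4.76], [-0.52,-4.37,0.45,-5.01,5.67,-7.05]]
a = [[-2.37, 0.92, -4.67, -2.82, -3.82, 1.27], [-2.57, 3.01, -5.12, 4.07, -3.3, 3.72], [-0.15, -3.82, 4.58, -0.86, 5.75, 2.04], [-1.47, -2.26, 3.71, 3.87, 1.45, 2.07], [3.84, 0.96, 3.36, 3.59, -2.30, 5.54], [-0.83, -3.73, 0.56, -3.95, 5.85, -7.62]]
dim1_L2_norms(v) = [6.26, 9.03, 7.37, 6.28, 9.23, 11.25]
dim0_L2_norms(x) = [0.96, 1.57, 1.82, 1.68, 1.87, 2.05]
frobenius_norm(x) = 4.15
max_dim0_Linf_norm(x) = 1.56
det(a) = 9048.03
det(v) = 3869.80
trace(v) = -0.59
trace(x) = -0.24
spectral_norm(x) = 2.62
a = v + x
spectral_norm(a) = 15.64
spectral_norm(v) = 15.09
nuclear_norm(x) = 8.67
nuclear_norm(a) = 40.99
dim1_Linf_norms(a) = [4.67, 5.12, 5.75, 3.87, 5.54, 7.62]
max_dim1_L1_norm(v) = 23.07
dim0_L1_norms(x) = [2.16, 3.18, 3.66, 3.53, 3.04, 4.16]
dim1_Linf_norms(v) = [4.23, 5.04, 4.54, 3.8, 4.83, 7.05]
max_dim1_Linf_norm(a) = 7.62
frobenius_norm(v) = 20.65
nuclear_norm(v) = 39.81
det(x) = 1.30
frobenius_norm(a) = 21.22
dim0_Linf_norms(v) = [4.46, 4.37, 4.83, 5.04, 5.67, 7.05]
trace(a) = -0.83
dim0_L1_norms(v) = [11.85, 16.9, 21.28, 20.37, 19.43, 18.1]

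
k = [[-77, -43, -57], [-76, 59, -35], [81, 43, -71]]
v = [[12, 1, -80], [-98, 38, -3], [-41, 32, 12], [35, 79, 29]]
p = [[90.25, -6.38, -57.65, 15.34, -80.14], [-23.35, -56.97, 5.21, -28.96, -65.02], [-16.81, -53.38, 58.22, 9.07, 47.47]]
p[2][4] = 47.47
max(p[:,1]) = -6.38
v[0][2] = -80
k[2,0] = 81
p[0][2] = -57.65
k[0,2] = -57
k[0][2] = -57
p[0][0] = 90.25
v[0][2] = -80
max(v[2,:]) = 32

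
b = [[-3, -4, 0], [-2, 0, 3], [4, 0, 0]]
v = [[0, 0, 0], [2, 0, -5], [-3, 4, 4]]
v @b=[[0, 0, 0], [-26, -8, 0], [17, 12, 12]]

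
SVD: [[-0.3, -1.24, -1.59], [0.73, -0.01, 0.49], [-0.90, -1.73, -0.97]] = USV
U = [[-0.67, -0.57, -0.48], [0.18, -0.75, 0.63], [-0.72, 0.33, 0.61]]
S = [2.95, 0.72, 0.67]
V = [[0.33,0.7,0.63],[-0.94,0.19,0.29],[0.09,-0.69,0.72]]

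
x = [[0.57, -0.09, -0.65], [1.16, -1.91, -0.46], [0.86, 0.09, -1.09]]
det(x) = -0.003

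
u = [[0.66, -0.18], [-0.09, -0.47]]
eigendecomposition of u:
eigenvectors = [[1.00, 0.16], [-0.08, 0.99]]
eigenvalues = [0.67, -0.48]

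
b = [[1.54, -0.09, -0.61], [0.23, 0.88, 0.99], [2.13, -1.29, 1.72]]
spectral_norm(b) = 3.17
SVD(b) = [[-0.3,  0.76,  -0.57],[-0.11,  -0.62,  -0.77],[-0.95,  -0.17,  0.27]] @ diag([3.166534403445045, 1.5805147216589008, 1.092535164842955]) @ [[-0.79,0.36,-0.49], [0.42,-0.25,-0.87], [-0.44,-0.9,0.05]]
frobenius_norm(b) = 3.70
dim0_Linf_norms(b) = [2.13, 1.29, 1.72]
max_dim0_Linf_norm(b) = 2.13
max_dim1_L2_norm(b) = 3.03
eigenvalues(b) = [(1.48+1.56j), (1.48-1.56j), (1.19+0j)]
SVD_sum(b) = [[0.75, -0.35, 0.47], [0.28, -0.13, 0.17], [2.37, -1.09, 1.47]] + [[0.51,-0.30,-1.05], [-0.42,0.25,0.86], [-0.11,0.07,0.23]] + [[0.28, 0.56, -0.03],[0.37, 0.76, -0.04],[-0.13, -0.27, 0.01]]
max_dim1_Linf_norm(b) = 2.13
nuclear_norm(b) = 5.84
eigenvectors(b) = [[0.04+0.33j, (0.04-0.33j), -0.48+0.00j], [(0.22-0.44j), 0.22+0.44j, (-0.86+0j)], [(0.81+0j), (0.81-0j), -0.15+0.00j]]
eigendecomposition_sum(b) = [[(0.51+0.34j), (-0.24-0.26j), (-0.24+0.39j)], [-0.35-0.83j, 0.09+0.52j, 0.61-0.29j], [(0.98-1.14j), (-0.71+0.51j), (0.88+0.7j)]] + [[(0.51-0.34j), (-0.24+0.26j), -0.24-0.39j], [(-0.35+0.83j), (0.09-0.52j), (0.61+0.29j)], [0.98+1.14j, -0.71-0.51j, 0.88-0.70j]] + [[(0.53+0j), (0.39-0j), -0.13+0.00j], [0.94+0.00j, 0.70-0.00j, -0.23+0.00j], [(0.17+0j), (0.13-0j), -0.04+0.00j]]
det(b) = 5.47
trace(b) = 4.14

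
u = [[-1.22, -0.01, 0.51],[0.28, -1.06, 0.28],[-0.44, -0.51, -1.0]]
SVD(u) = [[-0.94, -0.18, -0.29],[0.34, -0.38, -0.86],[0.05, -0.91, 0.42]] @ diag([1.3474434904890313, 1.2319269389162726, 1.0721250193476122]) @ [[0.91,-0.28,-0.32], [0.42,0.70,0.57], [-0.06,0.65,-0.75]]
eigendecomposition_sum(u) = [[-0.32+0.10j,(-0.35+0.03j),0.09+0.42j], [(-0.14+0.25j),-0.20+0.22j,(0.3+0.21j)], [-0.27-0.34j,(-0.19-0.41j),(-0.47+0.3j)]] + [[-0.32-0.10j,(-0.35-0.03j),(0.09-0.42j)],[(-0.14-0.25j),-0.20-0.22j,(0.3-0.21j)],[(-0.27+0.34j),(-0.19+0.41j),(-0.47-0.3j)]] + [[(-0.58+0j), (0.69+0j), (0.33-0j)], [0.56-0.00j, -0.67-0.00j, -0.32+0.00j], [0.10-0.00j, (-0.12-0j), (-0.06+0j)]]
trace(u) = -3.28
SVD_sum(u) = [[-1.14,0.35,0.40], [0.42,-0.13,-0.15], [0.06,-0.02,-0.02]] + [[-0.10, -0.16, -0.13], [-0.2, -0.33, -0.27], [-0.47, -0.79, -0.64]] + [[0.02, -0.20, 0.24], [0.06, -0.6, 0.70], [-0.03, 0.29, -0.34]]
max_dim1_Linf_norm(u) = 1.22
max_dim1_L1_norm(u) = 1.95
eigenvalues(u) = [(-0.99+0.62j), (-0.99-0.62j), (-1.3+0j)]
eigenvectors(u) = [[-0.19+0.51j, (-0.19-0.51j), -0.71+0.00j],[0.18+0.42j, (0.18-0.42j), (0.69+0j)],[-0.70+0.00j, (-0.7-0j), (0.12+0j)]]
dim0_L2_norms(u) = [1.33, 1.18, 1.16]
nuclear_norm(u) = 3.65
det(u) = -1.78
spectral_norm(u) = 1.35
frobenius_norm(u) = 2.12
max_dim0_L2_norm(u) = 1.33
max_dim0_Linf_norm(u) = 1.22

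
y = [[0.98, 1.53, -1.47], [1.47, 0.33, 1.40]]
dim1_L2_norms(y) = [2.34, 2.06]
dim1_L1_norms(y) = [3.98, 3.2]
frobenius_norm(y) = 3.11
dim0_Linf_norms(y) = [1.47, 1.53, 1.47]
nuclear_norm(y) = 4.39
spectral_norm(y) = 2.34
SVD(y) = [[-1.00, 0.09], [0.09, 1.00]] @ diag([2.3393130223415812, 2.054170047367816]) @ [[-0.36, -0.64, 0.68], [0.76, 0.23, 0.61]]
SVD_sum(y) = [[0.84, 1.49, -1.58], [-0.08, -0.13, 0.14]] + [[0.14,0.04,0.11], [1.55,0.46,1.26]]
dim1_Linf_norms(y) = [1.53, 1.47]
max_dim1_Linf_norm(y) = 1.53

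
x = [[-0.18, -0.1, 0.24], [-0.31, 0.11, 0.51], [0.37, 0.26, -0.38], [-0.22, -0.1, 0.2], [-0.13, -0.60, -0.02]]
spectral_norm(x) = 0.94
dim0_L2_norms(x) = [0.58, 0.68, 0.71]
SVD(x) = [[-0.34, 0.04, -0.32], [-0.53, 0.54, -0.44], [0.63, 0.07, -0.33], [-0.33, 0.02, 0.70], [-0.32, -0.84, -0.31]] @ diag([0.9383665494642267, 0.6399488796067245, 0.053232042387067996]) @ [[0.61, 0.38, -0.69], [-0.07, 0.90, 0.44], [-0.79, 0.22, -0.57]]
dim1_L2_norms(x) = [0.32, 0.61, 0.59, 0.31, 0.61]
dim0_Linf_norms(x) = [0.37, 0.6, 0.51]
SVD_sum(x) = [[-0.19, -0.12, 0.22], [-0.3, -0.19, 0.35], [0.36, 0.23, -0.41], [-0.19, -0.12, 0.22], [-0.18, -0.11, 0.21]] + [[-0.0,  0.02,  0.01], [-0.02,  0.31,  0.15], [-0.00,  0.04,  0.02], [-0.00,  0.01,  0.01], [0.04,  -0.48,  -0.23]] + [[0.01, -0.00, 0.01], [0.02, -0.01, 0.01], [0.01, -0.0, 0.01], [-0.03, 0.01, -0.02], [0.01, -0.0, 0.01]]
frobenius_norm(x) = 1.14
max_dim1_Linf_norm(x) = 0.6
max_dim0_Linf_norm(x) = 0.6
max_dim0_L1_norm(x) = 1.35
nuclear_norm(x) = 1.63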